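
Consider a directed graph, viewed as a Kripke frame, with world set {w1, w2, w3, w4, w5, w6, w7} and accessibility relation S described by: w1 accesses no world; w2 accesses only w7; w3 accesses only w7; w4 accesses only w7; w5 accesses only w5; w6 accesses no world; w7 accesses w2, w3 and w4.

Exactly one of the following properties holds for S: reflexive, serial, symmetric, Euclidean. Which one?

symmetric

Reflexive: no — w1 is not related to itself.
Serial: no — w1 has no S-successor.
Symmetric: yes — every pair in S has its reverse in S.
Euclidean: no — w7 S w2 and w7 S w3, but not w2 S w3.
Only symmetric holds.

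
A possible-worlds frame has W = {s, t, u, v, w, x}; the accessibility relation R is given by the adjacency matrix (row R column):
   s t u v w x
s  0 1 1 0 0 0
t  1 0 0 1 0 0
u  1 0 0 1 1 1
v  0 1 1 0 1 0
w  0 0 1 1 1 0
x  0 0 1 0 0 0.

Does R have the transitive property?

No

Transitive: no — s R t and t R v, but not s R v.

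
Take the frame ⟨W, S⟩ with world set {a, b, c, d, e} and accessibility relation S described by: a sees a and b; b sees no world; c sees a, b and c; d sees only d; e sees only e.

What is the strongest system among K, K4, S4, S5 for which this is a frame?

K4

Transitive (axiom 4): yes — every two-step S-path is closed by a direct edge.
Reflexive (axiom T): no — b is not related to itself.
Euclidean (axiom 5): no — c S b and c S a, but not b S a.
So F validates K, K4; S4 would additionally require S to be reflexive. The strongest is K4.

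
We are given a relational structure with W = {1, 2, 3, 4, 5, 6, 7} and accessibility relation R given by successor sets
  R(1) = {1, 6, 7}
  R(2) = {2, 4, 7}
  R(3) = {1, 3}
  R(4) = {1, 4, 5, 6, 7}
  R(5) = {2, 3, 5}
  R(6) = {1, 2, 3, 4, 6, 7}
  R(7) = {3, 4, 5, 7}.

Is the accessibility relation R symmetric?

No

Symmetric: no — 1 R 7 but not 7 R 1.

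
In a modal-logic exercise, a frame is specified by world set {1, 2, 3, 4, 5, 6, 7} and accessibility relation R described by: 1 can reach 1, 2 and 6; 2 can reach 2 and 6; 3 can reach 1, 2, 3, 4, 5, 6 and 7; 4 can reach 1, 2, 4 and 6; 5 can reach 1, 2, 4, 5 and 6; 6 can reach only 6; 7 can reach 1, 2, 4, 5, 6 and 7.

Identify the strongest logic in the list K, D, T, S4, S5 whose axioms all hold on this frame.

Serial (axiom D): yes — every world has a successor (e.g. 1 R 1).
Reflexive (axiom T): yes — every world is R-related to itself.
Transitive (axiom 4): yes — every two-step R-path is closed by a direct edge.
Euclidean (axiom 5): no — 1 R 6 and 1 R 2, but not 6 R 2.
So F validates K, D, T, S4; S5 would additionally require R to be Euclidean. The strongest is S4.

S4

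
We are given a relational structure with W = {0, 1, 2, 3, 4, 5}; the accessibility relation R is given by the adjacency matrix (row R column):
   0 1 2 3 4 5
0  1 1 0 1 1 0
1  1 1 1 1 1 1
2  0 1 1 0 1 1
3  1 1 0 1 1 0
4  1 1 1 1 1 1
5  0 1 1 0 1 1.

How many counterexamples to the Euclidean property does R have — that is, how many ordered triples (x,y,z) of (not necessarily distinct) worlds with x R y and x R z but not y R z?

16

Enumerating: (1,0,2), (1,0,5), (1,2,0), (1,2,3), (1,3,2), (1,3,5), (1,5,0), (1,5,3), (4,0,2), (4,0,5), (4,2,0), (4,2,3), (4,3,2), (4,3,5), (4,5,0), (4,5,3).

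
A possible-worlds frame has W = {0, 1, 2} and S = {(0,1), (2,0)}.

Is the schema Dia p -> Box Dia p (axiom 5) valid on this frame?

No

The schema 5 characterises exactly the Euclidean frames.
Euclidean: no — 0 S 1 and 0 S 1, but not 1 S 1.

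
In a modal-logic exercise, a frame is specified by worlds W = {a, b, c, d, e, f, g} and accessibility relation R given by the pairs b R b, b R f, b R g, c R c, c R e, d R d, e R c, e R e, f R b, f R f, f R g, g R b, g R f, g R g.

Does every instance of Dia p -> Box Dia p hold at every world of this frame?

The schema 5 characterises exactly the Euclidean frames.
Euclidean: yes — any two successors of a common world are R-related.

Yes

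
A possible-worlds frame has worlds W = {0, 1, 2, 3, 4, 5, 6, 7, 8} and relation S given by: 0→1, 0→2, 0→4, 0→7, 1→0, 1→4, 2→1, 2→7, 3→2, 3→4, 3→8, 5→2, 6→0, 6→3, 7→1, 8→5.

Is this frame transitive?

Transitive: no — 1 S 0 and 0 S 2, but not 1 S 2.

No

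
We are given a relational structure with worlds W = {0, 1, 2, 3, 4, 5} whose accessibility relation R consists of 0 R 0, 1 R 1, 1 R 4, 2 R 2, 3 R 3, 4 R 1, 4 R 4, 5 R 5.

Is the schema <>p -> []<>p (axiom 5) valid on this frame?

Axiom 5 corresponds to the accessibility relation being Euclidean.
Euclidean: yes — any two successors of a common world are R-related.

Yes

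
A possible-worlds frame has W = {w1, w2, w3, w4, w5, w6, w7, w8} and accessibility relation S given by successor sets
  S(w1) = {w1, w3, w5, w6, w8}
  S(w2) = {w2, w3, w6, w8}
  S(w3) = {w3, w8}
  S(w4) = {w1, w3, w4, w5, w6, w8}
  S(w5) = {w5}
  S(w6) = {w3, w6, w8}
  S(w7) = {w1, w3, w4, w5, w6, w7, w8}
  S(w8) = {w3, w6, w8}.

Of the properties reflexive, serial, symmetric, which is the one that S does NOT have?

Reflexive: yes — every world is S-related to itself.
Serial: yes — every world has a successor (e.g. w1 S w1).
Symmetric: no — w1 S w3 but not w3 S w1.
Only symmetric fails.

symmetric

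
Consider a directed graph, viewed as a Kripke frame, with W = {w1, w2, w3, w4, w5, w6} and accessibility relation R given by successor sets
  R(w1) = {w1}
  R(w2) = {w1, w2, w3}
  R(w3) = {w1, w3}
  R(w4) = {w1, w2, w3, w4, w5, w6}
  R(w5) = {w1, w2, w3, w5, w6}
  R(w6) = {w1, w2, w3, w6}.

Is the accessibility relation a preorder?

Yes

Reflexive: yes — every world is R-related to itself.
Transitive: yes — every two-step R-path is closed by a direct edge.
So R is a preorder.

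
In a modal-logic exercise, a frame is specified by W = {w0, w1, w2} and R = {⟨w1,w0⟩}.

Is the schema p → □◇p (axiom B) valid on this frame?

The schema B characterises exactly the symmetric frames.
Symmetric: no — w1 R w0 but not w0 R w1.

No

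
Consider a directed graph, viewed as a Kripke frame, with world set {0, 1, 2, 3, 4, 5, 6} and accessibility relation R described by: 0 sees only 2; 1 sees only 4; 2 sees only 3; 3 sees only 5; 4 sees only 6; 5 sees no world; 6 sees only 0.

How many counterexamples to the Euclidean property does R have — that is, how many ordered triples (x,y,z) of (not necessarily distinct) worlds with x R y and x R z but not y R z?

6

Enumerating: (0,2,2), (1,4,4), (2,3,3), (3,5,5), (4,6,6), (6,0,0).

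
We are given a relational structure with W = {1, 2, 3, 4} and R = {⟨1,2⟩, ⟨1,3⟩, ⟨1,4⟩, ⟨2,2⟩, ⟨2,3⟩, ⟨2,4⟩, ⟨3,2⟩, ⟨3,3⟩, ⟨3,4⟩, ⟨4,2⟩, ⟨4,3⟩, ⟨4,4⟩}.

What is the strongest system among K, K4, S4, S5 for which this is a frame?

K4

Transitive (axiom 4): yes — every two-step R-path is closed by a direct edge.
Reflexive (axiom T): no — 1 is not related to itself.
Euclidean (axiom 5): yes — any two successors of a common world are R-related.
So F validates K, K4; S4 would additionally require R to be reflexive. The strongest is K4.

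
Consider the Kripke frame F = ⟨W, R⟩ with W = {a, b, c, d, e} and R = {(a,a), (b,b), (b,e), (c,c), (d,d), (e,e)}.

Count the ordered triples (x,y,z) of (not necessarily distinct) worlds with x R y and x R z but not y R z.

1

Enumerating: (b,e,b).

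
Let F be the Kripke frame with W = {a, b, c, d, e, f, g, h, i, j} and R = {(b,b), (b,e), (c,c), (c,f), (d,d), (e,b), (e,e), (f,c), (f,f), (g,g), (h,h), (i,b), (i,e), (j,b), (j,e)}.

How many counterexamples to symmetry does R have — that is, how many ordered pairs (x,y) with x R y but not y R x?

4

Enumerating: (i,b), (i,e), (j,b), (j,e).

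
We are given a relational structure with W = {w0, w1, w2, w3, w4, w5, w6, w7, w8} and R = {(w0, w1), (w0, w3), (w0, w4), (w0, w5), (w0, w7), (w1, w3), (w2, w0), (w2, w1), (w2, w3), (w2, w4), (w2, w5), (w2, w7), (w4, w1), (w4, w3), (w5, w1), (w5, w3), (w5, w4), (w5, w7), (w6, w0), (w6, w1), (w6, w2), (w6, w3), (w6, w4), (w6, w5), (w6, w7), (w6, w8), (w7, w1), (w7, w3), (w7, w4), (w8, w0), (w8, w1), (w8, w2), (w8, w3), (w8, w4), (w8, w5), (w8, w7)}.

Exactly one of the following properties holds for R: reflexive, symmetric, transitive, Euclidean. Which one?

transitive

Reflexive: no — w0 is not related to itself.
Symmetric: no — w0 R w1 but not w1 R w0.
Transitive: yes — every two-step R-path is closed by a direct edge.
Euclidean: no — w0 R w1 and w0 R w4, but not w1 R w4.
Only transitive holds.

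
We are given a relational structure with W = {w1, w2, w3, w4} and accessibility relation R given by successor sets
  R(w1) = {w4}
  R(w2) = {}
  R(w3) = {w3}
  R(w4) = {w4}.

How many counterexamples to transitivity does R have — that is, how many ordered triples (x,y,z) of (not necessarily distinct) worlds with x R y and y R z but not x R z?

R is transitive; there are no such tuples.

0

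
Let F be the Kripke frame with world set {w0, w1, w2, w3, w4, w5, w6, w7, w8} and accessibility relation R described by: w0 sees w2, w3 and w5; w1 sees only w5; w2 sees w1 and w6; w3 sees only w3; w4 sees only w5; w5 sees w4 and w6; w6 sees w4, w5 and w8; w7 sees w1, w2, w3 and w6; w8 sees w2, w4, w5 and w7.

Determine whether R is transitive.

Transitive: no — w0 R w2 and w2 R w1, but not w0 R w1.

No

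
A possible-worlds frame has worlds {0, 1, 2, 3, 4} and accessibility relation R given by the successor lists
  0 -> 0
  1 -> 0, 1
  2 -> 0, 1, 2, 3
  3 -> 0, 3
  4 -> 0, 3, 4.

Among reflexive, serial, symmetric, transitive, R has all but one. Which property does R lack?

Reflexive: yes — every world is R-related to itself.
Serial: yes — every world has a successor (e.g. 0 R 0).
Symmetric: no — 1 R 0 but not 0 R 1.
Transitive: yes — every two-step R-path is closed by a direct edge.
Only symmetric fails.

symmetric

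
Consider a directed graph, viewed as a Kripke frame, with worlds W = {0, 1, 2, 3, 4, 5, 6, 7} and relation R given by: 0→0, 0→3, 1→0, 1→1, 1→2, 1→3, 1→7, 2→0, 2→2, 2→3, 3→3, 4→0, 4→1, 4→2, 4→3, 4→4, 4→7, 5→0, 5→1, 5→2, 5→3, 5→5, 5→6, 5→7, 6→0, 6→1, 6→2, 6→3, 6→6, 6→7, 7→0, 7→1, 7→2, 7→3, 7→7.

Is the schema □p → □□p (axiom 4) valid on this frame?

The schema 4 characterises exactly the transitive frames.
Transitive: yes — every two-step R-path is closed by a direct edge.

Yes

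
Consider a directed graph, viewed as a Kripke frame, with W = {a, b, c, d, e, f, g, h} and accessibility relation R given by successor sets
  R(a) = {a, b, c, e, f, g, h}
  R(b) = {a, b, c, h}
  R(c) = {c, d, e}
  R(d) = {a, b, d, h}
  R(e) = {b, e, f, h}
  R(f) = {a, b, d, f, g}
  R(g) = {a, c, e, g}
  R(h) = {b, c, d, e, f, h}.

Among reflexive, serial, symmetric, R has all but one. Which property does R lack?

symmetric

Reflexive: yes — every world is R-related to itself.
Serial: yes — every world has a successor (e.g. a R a).
Symmetric: no — a R c but not c R a.
Only symmetric fails.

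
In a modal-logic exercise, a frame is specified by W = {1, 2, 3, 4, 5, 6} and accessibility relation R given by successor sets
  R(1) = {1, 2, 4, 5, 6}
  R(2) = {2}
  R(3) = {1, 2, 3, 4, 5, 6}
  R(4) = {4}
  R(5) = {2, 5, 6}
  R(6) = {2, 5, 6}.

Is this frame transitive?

Yes

Transitive: yes — every two-step R-path is closed by a direct edge.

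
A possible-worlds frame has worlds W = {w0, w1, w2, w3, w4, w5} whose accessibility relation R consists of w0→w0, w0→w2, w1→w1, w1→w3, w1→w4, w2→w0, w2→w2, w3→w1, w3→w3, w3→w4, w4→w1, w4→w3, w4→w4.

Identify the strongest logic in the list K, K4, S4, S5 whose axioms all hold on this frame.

K4

Transitive (axiom 4): yes — every two-step R-path is closed by a direct edge.
Reflexive (axiom T): no — w5 is not related to itself.
Euclidean (axiom 5): yes — any two successors of a common world are R-related.
So F validates K, K4; S4 would additionally require R to be reflexive. The strongest is K4.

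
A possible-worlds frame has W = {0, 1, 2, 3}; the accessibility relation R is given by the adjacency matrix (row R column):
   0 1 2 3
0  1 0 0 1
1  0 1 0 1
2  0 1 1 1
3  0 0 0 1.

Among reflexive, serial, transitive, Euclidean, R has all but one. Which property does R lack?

Reflexive: yes — every world is R-related to itself.
Serial: yes — every world has a successor (e.g. 0 R 0).
Transitive: yes — every two-step R-path is closed by a direct edge.
Euclidean: no — 2 R 3 and 2 R 1, but not 3 R 1.
Only Euclidean fails.

Euclidean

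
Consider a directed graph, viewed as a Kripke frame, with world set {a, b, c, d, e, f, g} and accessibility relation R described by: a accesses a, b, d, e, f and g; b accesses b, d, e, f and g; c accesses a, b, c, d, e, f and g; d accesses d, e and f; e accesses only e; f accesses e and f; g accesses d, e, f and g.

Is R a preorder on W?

Yes

Reflexive: yes — every world is R-related to itself.
Transitive: yes — every two-step R-path is closed by a direct edge.
So R is a preorder.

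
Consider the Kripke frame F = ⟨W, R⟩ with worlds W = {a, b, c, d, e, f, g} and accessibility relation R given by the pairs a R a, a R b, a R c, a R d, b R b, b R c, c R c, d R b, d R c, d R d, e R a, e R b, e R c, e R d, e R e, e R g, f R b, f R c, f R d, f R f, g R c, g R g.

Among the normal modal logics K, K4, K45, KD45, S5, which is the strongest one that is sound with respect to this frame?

K4

Transitive (axiom 4): yes — every two-step R-path is closed by a direct edge.
Euclidean (axiom 5): no — a R b and a R d, but not b R d.
Serial (axiom D): yes — every world has a successor (e.g. a R a).
Reflexive (axiom T): yes — every world is R-related to itself.
So F validates K, K4; K45 would additionally require R to be Euclidean. The strongest is K4.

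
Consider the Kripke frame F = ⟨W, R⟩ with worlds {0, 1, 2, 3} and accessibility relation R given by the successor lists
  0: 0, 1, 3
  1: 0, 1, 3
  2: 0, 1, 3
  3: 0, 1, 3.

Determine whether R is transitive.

Transitive: yes — every two-step R-path is closed by a direct edge.

Yes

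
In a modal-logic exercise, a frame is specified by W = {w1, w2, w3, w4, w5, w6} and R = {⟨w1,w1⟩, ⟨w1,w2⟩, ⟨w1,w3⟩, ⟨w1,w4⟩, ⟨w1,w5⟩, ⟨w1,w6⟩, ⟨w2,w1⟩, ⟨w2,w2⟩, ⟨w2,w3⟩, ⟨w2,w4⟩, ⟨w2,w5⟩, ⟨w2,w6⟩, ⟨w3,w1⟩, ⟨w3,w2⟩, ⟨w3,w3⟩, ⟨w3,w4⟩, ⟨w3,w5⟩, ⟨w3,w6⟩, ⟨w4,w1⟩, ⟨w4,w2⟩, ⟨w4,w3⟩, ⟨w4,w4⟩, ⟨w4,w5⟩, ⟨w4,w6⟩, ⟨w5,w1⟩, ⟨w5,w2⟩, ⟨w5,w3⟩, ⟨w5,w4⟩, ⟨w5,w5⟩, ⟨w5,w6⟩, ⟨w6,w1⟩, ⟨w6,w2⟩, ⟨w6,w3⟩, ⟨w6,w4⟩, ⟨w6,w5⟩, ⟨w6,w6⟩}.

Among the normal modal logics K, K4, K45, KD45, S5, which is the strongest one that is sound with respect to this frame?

Transitive (axiom 4): yes — every two-step R-path is closed by a direct edge.
Euclidean (axiom 5): yes — any two successors of a common world are R-related.
Serial (axiom D): yes — every world has a successor (e.g. w1 R w1).
Reflexive (axiom T): yes — every world is R-related to itself.
So F validates K, K4, K45, KD45, S5. The strongest is S5.

S5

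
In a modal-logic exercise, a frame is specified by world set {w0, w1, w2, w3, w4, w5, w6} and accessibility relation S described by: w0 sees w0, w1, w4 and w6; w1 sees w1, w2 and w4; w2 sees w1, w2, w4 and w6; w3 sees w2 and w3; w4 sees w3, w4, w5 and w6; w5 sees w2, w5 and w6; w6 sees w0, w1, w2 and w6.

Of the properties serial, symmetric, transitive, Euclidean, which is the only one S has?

serial

Serial: yes — every world has a successor (e.g. w0 S w0).
Symmetric: no — w0 S w1 but not w1 S w0.
Transitive: no — w0 S w1 and w1 S w2, but not w0 S w2.
Euclidean: no — w0 S w1 and w0 S w6, but not w1 S w6.
Only serial holds.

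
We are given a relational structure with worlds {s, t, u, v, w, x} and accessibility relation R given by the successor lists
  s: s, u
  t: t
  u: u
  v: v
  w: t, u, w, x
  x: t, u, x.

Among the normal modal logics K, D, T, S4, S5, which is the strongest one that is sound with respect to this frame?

S4

Serial (axiom D): yes — every world has a successor (e.g. s R s).
Reflexive (axiom T): yes — every world is R-related to itself.
Transitive (axiom 4): yes — every two-step R-path is closed by a direct edge.
Euclidean (axiom 5): no — w R t and w R u, but not t R u.
So F validates K, D, T, S4; S5 would additionally require R to be Euclidean. The strongest is S4.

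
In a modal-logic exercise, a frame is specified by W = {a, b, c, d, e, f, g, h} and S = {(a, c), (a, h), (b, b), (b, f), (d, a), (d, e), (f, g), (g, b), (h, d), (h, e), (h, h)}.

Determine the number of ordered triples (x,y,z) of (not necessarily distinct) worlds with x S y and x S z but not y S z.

15

Enumerating: (a,c,c), (a,c,h), (a,h,c), (b,f,b), (b,f,f), (d,a,a), (d,a,e), (d,e,a), (d,e,e), (f,g,g), (h,d,d), (h,d,h), (h,e,d), (h,e,e), (h,e,h).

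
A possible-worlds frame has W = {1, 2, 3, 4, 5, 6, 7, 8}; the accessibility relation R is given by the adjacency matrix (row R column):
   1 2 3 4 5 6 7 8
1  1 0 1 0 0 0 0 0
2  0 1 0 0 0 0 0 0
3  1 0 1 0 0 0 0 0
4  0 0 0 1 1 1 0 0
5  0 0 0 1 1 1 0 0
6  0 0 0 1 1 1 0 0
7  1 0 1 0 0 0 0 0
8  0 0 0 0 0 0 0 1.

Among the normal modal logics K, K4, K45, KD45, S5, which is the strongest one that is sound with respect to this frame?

KD45

Transitive (axiom 4): yes — every two-step R-path is closed by a direct edge.
Euclidean (axiom 5): yes — any two successors of a common world are R-related.
Serial (axiom D): yes — every world has a successor (e.g. 1 R 1).
Reflexive (axiom T): no — 7 is not related to itself.
So F validates K, K4, K45, KD45; S5 would additionally require R to be reflexive. The strongest is KD45.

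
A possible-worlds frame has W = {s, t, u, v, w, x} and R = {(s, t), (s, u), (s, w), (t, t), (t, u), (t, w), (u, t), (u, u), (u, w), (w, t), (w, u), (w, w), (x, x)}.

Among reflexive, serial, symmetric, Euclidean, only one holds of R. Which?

Euclidean

Reflexive: no — s is not related to itself.
Serial: no — v has no R-successor.
Symmetric: no — s R t but not t R s.
Euclidean: yes — any two successors of a common world are R-related.
Only Euclidean holds.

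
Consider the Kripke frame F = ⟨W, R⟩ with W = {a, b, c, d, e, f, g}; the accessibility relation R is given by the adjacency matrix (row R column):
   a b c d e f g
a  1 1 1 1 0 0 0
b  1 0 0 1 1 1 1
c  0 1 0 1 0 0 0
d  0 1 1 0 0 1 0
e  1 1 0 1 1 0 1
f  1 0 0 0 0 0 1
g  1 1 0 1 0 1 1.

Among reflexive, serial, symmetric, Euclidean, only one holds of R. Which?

serial

Reflexive: no — b is not related to itself.
Serial: yes — every world has a successor (e.g. a R a).
Symmetric: no — a R c but not c R a.
Euclidean: no — a R b and a R c, but not b R c.
Only serial holds.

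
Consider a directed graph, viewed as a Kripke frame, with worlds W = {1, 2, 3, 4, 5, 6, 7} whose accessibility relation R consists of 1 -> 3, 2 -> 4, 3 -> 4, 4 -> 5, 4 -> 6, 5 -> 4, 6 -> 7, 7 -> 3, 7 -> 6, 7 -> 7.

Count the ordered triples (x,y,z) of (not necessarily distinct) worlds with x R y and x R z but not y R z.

Enumerating: (1,3,3), (2,4,4), (3,4,4), (4,5,5), (4,5,6), (4,6,5), (4,6,6), (5,4,4), (7,3,3), (7,3,6), (7,3,7), (7,6,3), (7,6,6).

13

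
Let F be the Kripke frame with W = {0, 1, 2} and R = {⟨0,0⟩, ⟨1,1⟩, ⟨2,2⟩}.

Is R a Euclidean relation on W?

Euclidean: yes — any two successors of a common world are R-related.

Yes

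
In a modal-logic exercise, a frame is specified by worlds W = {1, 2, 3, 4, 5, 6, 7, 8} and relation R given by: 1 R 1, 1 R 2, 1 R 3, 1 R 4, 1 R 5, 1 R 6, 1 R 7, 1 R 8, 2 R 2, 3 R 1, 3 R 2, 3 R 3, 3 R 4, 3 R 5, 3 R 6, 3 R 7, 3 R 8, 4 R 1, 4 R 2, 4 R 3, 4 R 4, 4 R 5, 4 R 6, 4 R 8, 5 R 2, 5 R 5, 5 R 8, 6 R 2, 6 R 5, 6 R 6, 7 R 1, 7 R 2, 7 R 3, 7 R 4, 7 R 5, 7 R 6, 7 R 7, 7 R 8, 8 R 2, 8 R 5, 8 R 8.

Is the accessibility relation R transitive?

No

Transitive: no — 4 R 1 and 1 R 7, but not 4 R 7.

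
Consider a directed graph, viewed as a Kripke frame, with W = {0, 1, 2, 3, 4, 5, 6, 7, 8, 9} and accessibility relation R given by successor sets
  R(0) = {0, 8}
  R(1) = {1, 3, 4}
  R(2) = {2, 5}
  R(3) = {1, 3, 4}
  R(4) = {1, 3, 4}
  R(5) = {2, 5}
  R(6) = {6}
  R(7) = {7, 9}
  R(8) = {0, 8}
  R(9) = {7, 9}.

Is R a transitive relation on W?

Yes

Transitive: yes — every two-step R-path is closed by a direct edge.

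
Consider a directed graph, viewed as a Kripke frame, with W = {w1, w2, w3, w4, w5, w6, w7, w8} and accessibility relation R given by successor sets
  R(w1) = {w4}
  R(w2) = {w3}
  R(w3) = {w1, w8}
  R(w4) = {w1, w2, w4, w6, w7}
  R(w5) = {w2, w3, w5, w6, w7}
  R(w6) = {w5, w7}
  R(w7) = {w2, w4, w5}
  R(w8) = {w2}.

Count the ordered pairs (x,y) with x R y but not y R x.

Enumerating: (w2,w3), (w3,w1), (w3,w8), (w4,w2), (w4,w6), (w5,w2), (w5,w3), (w6,w7), (w7,w2), (w8,w2).

10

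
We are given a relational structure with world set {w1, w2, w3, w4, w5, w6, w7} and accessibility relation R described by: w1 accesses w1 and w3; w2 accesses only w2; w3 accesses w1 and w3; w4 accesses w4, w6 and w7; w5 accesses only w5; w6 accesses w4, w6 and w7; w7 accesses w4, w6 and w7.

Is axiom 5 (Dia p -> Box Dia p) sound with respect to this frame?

The schema 5 characterises exactly the Euclidean frames.
Euclidean: yes — any two successors of a common world are R-related.

Yes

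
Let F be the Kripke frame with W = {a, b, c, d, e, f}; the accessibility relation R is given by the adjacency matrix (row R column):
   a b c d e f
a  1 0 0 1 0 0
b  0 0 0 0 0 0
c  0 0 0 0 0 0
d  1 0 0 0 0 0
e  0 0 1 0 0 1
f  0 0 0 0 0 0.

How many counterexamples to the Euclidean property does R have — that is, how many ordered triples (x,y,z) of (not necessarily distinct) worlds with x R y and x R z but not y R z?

Enumerating: (a,d,d), (e,c,c), (e,c,f), (e,f,c), (e,f,f).

5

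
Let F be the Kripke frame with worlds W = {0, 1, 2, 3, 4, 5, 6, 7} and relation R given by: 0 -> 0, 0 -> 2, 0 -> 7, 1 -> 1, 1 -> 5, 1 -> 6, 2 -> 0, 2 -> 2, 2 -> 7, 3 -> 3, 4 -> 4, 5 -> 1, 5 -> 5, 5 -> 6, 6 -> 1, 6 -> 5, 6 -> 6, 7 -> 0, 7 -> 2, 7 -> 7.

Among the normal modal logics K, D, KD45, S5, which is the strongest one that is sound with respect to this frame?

S5

Serial (axiom D): yes — every world has a successor (e.g. 0 R 0).
Euclidean (axiom 5): yes — any two successors of a common world are R-related.
Transitive (axiom 4): yes — every two-step R-path is closed by a direct edge.
Reflexive (axiom T): yes — every world is R-related to itself.
So F validates K, D, KD45, S5. The strongest is S5.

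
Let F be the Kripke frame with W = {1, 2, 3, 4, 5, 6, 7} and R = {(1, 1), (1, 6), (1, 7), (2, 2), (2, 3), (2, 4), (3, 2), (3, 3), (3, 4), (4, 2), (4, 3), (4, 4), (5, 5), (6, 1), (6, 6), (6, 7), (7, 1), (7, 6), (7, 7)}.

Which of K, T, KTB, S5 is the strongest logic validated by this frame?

Reflexive (axiom T): yes — every world is R-related to itself.
Symmetric (axiom B): yes — every pair in R has its reverse in R.
Euclidean (axiom 5): yes — any two successors of a common world are R-related.
So F validates K, T, KTB, S5. The strongest is S5.

S5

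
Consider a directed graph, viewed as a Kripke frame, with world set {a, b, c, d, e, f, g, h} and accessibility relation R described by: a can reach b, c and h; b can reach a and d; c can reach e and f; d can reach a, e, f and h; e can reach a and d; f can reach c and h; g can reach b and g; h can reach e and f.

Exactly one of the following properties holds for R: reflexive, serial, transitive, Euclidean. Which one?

Reflexive: no — a is not related to itself.
Serial: yes — every world has a successor (e.g. a R b).
Transitive: no — a R b and b R d, but not a R d.
Euclidean: no — a R b and a R c, but not b R c.
Only serial holds.

serial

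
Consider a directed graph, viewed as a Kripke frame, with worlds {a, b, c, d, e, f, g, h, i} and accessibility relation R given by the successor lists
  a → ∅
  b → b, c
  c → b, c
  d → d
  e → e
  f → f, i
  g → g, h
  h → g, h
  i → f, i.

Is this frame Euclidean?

Euclidean: yes — any two successors of a common world are R-related.

Yes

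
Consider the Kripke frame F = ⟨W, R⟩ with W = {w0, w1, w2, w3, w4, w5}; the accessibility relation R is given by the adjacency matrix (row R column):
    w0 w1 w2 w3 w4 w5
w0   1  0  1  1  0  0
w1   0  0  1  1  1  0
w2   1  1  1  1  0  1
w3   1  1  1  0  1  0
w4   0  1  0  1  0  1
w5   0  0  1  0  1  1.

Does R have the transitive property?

Transitive: no — w0 R w2 and w2 R w1, but not w0 R w1.

No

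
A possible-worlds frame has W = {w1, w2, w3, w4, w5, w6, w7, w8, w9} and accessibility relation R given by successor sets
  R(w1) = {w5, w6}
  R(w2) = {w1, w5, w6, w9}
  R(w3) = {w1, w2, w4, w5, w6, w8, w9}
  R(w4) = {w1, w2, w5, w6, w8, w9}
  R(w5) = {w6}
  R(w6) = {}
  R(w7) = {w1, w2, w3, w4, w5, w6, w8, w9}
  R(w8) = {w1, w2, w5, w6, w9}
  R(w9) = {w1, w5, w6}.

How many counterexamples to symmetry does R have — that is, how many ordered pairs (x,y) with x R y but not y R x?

Enumerating: (w1,w5), (w1,w6), (w2,w1), (w2,w5), (w2,w6), (w2,w9), (w3,w1), (w3,w2), (w3,w4), (w3,w5), (w3,w6), (w3,w8), … and 24 more.
Total: 36.

36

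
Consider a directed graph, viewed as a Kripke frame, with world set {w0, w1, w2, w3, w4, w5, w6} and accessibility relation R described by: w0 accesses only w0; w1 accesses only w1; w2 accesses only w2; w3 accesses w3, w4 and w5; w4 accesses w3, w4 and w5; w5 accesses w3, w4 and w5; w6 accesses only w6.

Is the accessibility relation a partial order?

Reflexive: yes — every world is R-related to itself.
Transitive: yes — every two-step R-path is closed by a direct edge.
Antisymmetric: no — w3 R w4 and w4 R w3 with w3 ≠ w4.
So R is not a partial order.

No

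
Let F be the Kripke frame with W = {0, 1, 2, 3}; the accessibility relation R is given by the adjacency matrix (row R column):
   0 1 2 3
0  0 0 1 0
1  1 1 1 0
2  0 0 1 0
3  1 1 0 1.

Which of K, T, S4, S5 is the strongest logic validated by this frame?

K

Reflexive (axiom T): no — 0 is not related to itself.
Transitive (axiom 4): no — 3 R 0 and 0 R 2, but not 3 R 2.
Euclidean (axiom 5): no — 1 R 2 and 1 R 0, but not 2 R 0.
So F validates K; T would additionally require R to be reflexive. The strongest is K.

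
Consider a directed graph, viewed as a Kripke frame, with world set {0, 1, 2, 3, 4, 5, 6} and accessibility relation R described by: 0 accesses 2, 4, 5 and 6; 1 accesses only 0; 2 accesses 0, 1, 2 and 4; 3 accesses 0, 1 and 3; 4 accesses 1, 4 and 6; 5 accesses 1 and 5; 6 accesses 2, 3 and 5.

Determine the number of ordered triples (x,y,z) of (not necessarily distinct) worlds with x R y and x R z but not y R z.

36

Enumerating: (0,2,5), (0,2,6), (0,4,2), (0,4,5), (0,5,2), (0,5,4), (0,5,6), (0,6,4), (0,6,6), (1,0,0), (2,0,0), (2,0,1), … and 24 more.
Total: 36.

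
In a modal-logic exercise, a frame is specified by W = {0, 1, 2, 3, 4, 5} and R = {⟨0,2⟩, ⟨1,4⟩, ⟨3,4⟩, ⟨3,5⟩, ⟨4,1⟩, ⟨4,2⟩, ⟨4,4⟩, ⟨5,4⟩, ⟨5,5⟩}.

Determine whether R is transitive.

No

Transitive: no — 1 R 4 and 4 R 2, but not 1 R 2.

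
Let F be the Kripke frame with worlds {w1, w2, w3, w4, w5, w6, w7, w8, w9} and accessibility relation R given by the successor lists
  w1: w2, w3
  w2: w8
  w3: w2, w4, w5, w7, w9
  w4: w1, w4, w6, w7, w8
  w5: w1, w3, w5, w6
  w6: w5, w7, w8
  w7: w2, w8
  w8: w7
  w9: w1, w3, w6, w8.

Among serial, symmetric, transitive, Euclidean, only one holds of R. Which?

serial

Serial: yes — every world has a successor (e.g. w1 R w2).
Symmetric: no — w1 R w2 but not w2 R w1.
Transitive: no — w1 R w2 and w2 R w8, but not w1 R w8.
Euclidean: no — w1 R w2 and w1 R w3, but not w2 R w3.
Only serial holds.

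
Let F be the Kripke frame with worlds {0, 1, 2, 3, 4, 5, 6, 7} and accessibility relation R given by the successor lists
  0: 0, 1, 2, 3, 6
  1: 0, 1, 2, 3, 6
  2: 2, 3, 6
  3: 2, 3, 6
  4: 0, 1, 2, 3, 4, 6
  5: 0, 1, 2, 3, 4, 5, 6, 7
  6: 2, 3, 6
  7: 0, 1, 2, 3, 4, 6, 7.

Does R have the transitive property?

Transitive: yes — every two-step R-path is closed by a direct edge.

Yes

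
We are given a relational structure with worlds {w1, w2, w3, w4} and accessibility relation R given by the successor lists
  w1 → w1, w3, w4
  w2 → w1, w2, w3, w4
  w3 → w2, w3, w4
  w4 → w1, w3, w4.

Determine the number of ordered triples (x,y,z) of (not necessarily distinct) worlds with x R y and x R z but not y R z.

Enumerating: (w1,w3,w1), (w2,w1,w2), (w2,w3,w1), (w2,w4,w2), (w3,w4,w2), (w4,w3,w1).

6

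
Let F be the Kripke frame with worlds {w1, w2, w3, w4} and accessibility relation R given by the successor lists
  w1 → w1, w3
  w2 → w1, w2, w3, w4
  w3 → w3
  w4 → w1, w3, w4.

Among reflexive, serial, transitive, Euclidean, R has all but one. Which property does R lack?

Reflexive: yes — every world is R-related to itself.
Serial: yes — every world has a successor (e.g. w1 R w1).
Transitive: yes — every two-step R-path is closed by a direct edge.
Euclidean: no — w2 R w1 and w2 R w4, but not w1 R w4.
Only Euclidean fails.

Euclidean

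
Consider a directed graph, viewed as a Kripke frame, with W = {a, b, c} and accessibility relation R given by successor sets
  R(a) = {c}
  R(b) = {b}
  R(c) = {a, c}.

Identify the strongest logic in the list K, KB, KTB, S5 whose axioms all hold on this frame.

KB

Symmetric (axiom B): yes — every pair in R has its reverse in R.
Reflexive (axiom T): no — a is not related to itself.
Euclidean (axiom 5): no — c R a and c R a, but not a R a.
So F validates K, KB; KTB would additionally require R to be reflexive. The strongest is KB.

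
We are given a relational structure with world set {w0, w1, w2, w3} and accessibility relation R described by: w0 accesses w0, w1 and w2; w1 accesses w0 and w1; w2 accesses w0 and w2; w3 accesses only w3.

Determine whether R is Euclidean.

No

Euclidean: no — w0 R w1 and w0 R w2, but not w1 R w2.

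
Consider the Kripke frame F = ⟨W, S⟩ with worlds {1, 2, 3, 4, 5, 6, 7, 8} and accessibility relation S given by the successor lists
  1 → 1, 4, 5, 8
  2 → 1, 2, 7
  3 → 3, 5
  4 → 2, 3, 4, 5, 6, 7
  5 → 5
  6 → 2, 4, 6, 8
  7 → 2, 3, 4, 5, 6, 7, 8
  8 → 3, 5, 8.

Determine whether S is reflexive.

Reflexive: yes — every world is S-related to itself.

Yes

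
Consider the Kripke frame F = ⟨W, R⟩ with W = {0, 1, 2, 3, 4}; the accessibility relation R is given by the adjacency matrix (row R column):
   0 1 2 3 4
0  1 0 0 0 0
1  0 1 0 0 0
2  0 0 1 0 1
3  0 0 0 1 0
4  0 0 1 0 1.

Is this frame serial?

Serial: yes — every world has a successor (e.g. 0 R 0).

Yes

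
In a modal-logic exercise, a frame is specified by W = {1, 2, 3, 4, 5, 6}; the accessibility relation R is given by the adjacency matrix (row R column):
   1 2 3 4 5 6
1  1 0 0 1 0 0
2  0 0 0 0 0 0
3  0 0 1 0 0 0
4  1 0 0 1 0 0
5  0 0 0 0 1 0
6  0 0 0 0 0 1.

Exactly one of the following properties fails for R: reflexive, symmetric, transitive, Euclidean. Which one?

reflexive

Reflexive: no — 2 is not related to itself.
Symmetric: yes — every pair in R has its reverse in R.
Transitive: yes — every two-step R-path is closed by a direct edge.
Euclidean: yes — any two successors of a common world are R-related.
Only reflexive fails.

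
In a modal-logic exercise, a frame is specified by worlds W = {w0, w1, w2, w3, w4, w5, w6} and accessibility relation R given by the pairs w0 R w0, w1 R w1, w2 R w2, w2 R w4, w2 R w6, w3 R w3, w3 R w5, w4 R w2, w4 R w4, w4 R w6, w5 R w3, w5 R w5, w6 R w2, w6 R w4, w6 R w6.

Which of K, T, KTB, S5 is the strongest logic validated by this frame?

S5

Reflexive (axiom T): yes — every world is R-related to itself.
Symmetric (axiom B): yes — every pair in R has its reverse in R.
Euclidean (axiom 5): yes — any two successors of a common world are R-related.
So F validates K, T, KTB, S5. The strongest is S5.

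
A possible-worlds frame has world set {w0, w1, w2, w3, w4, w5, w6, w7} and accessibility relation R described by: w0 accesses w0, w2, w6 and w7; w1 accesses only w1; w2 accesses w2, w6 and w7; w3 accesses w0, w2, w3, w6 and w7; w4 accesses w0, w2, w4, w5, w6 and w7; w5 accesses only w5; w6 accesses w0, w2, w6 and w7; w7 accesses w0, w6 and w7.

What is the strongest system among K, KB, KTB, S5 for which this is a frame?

K

Symmetric (axiom B): no — w0 R w2 but not w2 R w0.
Reflexive (axiom T): yes — every world is R-related to itself.
Euclidean (axiom 5): no — w0 R w7 and w0 R w2, but not w7 R w2.
So F validates K; KB would additionally require R to be symmetric. The strongest is K.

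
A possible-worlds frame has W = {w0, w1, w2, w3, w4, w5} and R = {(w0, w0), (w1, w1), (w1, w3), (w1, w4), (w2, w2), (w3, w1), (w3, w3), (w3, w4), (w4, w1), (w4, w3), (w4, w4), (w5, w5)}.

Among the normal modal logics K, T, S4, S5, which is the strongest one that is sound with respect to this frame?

S5

Reflexive (axiom T): yes — every world is R-related to itself.
Transitive (axiom 4): yes — every two-step R-path is closed by a direct edge.
Euclidean (axiom 5): yes — any two successors of a common world are R-related.
So F validates K, T, S4, S5. The strongest is S5.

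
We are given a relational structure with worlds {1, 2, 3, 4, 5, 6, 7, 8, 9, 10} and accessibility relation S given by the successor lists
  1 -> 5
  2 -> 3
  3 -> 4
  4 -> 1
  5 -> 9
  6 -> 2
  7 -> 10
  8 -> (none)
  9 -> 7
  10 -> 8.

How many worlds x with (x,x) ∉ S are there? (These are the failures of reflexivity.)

10

Enumerating: 1, 2, 3, 4, 5, 6, 7, 8, 9, 10.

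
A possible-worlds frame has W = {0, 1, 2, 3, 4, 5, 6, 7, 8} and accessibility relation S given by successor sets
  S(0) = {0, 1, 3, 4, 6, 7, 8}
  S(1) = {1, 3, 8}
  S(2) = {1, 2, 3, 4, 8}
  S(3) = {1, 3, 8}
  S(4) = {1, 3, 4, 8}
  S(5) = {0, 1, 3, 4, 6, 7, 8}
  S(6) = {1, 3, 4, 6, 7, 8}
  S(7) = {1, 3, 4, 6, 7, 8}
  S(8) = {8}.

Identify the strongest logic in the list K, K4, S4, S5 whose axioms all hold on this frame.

Transitive (axiom 4): yes — every two-step S-path is closed by a direct edge.
Reflexive (axiom T): no — 5 is not related to itself.
Euclidean (axiom 5): no — 0 S 1 and 0 S 4, but not 1 S 4.
So F validates K, K4; S4 would additionally require S to be reflexive. The strongest is K4.

K4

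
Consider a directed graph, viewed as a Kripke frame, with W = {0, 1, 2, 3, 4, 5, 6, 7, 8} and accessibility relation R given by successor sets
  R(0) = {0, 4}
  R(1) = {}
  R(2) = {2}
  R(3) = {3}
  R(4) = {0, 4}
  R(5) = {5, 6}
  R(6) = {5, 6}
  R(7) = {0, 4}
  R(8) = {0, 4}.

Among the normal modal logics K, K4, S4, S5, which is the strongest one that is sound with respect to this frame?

Transitive (axiom 4): yes — every two-step R-path is closed by a direct edge.
Reflexive (axiom T): no — 1 is not related to itself.
Euclidean (axiom 5): yes — any two successors of a common world are R-related.
So F validates K, K4; S4 would additionally require R to be reflexive. The strongest is K4.

K4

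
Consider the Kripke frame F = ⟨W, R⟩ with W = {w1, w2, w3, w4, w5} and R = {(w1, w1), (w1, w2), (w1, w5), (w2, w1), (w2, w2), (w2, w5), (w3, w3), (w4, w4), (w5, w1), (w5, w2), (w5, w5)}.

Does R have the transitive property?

Yes

Transitive: yes — every two-step R-path is closed by a direct edge.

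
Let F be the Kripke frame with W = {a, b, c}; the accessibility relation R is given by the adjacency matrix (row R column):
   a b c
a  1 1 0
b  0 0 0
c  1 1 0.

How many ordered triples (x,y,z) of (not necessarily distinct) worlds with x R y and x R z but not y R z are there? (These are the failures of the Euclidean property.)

Enumerating: (a,b,a), (a,b,b), (c,b,a), (c,b,b).

4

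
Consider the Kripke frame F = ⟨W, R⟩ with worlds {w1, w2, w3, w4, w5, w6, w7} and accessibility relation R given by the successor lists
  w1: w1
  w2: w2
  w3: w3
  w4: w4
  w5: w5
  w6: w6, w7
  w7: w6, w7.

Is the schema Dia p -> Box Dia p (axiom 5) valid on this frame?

Yes

By correspondence theory, 5 is valid on a frame iff R is Euclidean.
Euclidean: yes — any two successors of a common world are R-related.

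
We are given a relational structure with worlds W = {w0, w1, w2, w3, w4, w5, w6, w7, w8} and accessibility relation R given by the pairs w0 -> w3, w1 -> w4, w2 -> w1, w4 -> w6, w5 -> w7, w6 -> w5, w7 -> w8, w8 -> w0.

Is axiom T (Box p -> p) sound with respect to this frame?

No

Axiom T corresponds to the accessibility relation being reflexive.
Reflexive: no — w0 is not related to itself.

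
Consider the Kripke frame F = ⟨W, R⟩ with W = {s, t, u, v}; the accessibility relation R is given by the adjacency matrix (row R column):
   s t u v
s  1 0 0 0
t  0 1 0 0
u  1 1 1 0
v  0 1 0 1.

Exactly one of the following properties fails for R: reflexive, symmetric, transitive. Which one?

symmetric

Reflexive: yes — every world is R-related to itself.
Symmetric: no — u R s but not s R u.
Transitive: yes — every two-step R-path is closed by a direct edge.
Only symmetric fails.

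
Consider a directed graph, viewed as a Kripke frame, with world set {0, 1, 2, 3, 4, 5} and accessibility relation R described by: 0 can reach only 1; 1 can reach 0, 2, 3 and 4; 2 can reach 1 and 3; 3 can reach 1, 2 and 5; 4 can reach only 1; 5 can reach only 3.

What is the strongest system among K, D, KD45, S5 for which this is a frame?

Serial (axiom D): yes — every world has a successor (e.g. 0 R 1).
Euclidean (axiom 5): no — 1 R 0 and 1 R 2, but not 0 R 2.
Transitive (axiom 4): no — 0 R 1 and 1 R 2, but not 0 R 2.
Reflexive (axiom T): no — 0 is not related to itself.
So F validates K, D; KD45 would additionally require R to be Euclidean and transitive. The strongest is D.

D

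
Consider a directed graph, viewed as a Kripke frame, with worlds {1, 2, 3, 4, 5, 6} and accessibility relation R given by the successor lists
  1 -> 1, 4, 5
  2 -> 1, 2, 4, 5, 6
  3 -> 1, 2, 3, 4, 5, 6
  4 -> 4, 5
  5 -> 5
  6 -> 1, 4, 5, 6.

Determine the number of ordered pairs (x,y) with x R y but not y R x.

Enumerating: (1,4), (1,5), (2,1), (2,4), (2,5), (2,6), (3,1), (3,2), (3,4), (3,5), (3,6), (4,5), (6,1), (6,4), (6,5).

15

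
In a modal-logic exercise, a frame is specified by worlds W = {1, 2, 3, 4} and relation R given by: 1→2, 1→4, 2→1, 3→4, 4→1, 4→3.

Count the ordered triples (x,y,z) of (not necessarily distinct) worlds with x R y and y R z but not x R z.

10

Enumerating: (1,2,1), (1,4,1), (1,4,3), (2,1,2), (2,1,4), (3,4,1), (3,4,3), (4,1,2), (4,1,4), (4,3,4).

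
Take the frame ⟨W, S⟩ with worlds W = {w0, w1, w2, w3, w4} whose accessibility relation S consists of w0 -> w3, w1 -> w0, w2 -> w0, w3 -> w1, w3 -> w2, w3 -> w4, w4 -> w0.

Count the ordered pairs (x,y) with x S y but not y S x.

Enumerating: (w0,w3), (w1,w0), (w2,w0), (w3,w1), (w3,w2), (w3,w4), (w4,w0).

7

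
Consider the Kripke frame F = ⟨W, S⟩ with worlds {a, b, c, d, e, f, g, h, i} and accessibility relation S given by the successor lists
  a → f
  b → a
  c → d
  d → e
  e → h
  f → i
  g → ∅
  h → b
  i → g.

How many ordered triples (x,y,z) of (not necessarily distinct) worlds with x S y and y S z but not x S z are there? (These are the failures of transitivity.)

Enumerating: (a,f,i), (b,a,f), (c,d,e), (d,e,h), (e,h,b), (f,i,g), (h,b,a).

7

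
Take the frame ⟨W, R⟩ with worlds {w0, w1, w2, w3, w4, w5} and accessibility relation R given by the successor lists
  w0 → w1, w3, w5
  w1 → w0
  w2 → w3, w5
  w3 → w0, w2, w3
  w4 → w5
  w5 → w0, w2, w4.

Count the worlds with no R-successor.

0

R is serial; there are no such worlds.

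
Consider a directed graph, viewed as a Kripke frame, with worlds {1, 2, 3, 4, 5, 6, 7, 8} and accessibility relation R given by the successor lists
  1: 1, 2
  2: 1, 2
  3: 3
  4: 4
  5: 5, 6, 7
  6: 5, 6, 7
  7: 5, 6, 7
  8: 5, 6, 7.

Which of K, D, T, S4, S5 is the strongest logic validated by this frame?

D

Serial (axiom D): yes — every world has a successor (e.g. 1 R 1).
Reflexive (axiom T): no — 8 is not related to itself.
Transitive (axiom 4): yes — every two-step R-path is closed by a direct edge.
Euclidean (axiom 5): yes — any two successors of a common world are R-related.
So F validates K, D; T would additionally require R to be reflexive. The strongest is D.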